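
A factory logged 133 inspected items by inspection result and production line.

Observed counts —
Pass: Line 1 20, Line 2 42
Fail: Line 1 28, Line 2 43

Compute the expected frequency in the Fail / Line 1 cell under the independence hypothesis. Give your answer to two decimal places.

Row total (Fail) = 71; column total (Line 1) = 48; grand total N = 133.
Expected count = (row total × column total) / N = 71 × 48 / 133 = 25.62.

25.62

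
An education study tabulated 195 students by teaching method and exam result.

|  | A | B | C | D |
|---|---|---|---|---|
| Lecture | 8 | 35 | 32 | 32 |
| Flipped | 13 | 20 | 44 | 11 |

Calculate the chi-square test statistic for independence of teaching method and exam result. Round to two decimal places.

Row totals: 107, 88. Column totals: 21, 55, 76, 43. Grand total N = 195.
Expected counts (row total × column total / N):
  Lecture, A: 107×21/195 = 11.5231
  Lecture, B: 107×55/195 = 30.1795
  Lecture, C: 107×76/195 = 41.7026
  Lecture, D: 107×43/195 = 23.5949
  Flipped, A: 88×21/195 = 9.4769
  Flipped, B: 88×55/195 = 24.8205
  Flipped, C: 88×76/195 = 34.2974
  Flipped, D: 88×43/195 = 19.4051
Contributions (O − E)²/E:
  (8 − 11.5231)²/11.5231 = 1.0772
  (35 − 30.1795)²/30.1795 = 0.7700
  (32 − 41.7026)²/41.7026 = 2.2574
  (32 − 23.5949)²/23.5949 = 2.9941
  (13 − 9.4769)²/9.4769 = 1.3097
  (20 − 24.8205)²/24.8205 = 0.9362
  (44 − 34.2974)²/34.2974 = 2.7448
  (11 − 19.4051)²/19.4051 = 3.6406
χ² = 1.0772 + 0.7700 + 2.2574 + 2.9941 + 1.3097 + 0.9362 + 2.7448 + 3.6406 = 15.73

15.73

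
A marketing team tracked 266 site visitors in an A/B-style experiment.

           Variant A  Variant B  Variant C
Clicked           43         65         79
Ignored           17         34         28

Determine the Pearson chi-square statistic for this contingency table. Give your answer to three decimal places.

1.715

Row totals: 187, 79. Column totals: 60, 99, 107. Grand total N = 266.
Expected counts (row total × column total / N):
  Clicked, Variant A: 187×60/266 = 42.1805
  Clicked, Variant B: 187×99/266 = 69.5977
  Clicked, Variant C: 187×107/266 = 75.2218
  Ignored, Variant A: 79×60/266 = 17.8195
  Ignored, Variant B: 79×99/266 = 29.4023
  Ignored, Variant C: 79×107/266 = 31.7782
Contributions (O − E)²/E:
  (43 − 42.1805)²/42.1805 = 0.0159
  (65 − 69.5977)²/69.5977 = 0.3037
  (79 − 75.2218)²/75.2218 = 0.1898
  (17 − 17.8195)²/17.8195 = 0.0377
  (34 − 29.4023)²/29.4023 = 0.7190
  (28 − 31.7782)²/31.7782 = 0.4492
χ² = 0.0159 + 0.3037 + 0.1898 + 0.0377 + 0.7190 + 0.4492 = 1.715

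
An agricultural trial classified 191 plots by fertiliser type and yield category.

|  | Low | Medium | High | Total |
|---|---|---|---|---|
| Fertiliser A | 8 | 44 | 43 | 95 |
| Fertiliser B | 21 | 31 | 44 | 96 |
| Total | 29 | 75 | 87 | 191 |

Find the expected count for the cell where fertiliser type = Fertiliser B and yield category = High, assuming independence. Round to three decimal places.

Row total (Fertiliser B) = 96; column total (High) = 87; grand total N = 191.
Expected count = (row total × column total) / N = 96 × 87 / 191 = 43.728.

43.728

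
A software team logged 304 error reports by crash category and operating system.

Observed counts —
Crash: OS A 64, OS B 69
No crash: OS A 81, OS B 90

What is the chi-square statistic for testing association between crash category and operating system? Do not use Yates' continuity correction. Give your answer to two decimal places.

0.02

Row totals: 133, 171. Column totals: 145, 159. Grand total N = 304.
Expected counts (row total × column total / N):
  Crash, OS A: 133×145/304 = 63.438
  Crash, OS B: 133×159/304 = 69.562
  No crash, OS A: 171×145/304 = 81.562
  No crash, OS B: 171×159/304 = 89.438
Contributions (O − E)²/E:
  (64 − 63.438)²/63.438 = 0.0050
  (69 − 69.562)²/69.562 = 0.0045
  (81 − 81.562)²/81.562 = 0.0039
  (90 − 89.438)²/89.438 = 0.0035
χ² = 0.0050 + 0.0045 + 0.0039 + 0.0035 = 0.02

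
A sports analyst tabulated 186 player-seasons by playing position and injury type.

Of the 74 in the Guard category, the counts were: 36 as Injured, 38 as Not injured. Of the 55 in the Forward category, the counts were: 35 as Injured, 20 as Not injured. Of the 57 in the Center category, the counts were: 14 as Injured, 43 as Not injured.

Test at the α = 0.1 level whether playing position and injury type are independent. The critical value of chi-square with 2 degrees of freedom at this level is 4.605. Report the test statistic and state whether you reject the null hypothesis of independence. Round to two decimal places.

Row totals: 74, 55, 57. Column totals: 85, 101. Grand total N = 186.
Expected counts (row total × column total / N):
  Guard, Injured: 74×85/186 = 33.817
  Guard, Not injured: 74×101/186 = 40.183
  Forward, Injured: 55×85/186 = 25.134
  Forward, Not injured: 55×101/186 = 29.866
  Center, Injured: 57×85/186 = 26.048
  Center, Not injured: 57×101/186 = 30.952
Contributions (O − E)²/E:
  (36 − 33.817)²/33.817 = 0.1409
  (38 − 40.183)²/40.183 = 0.1186
  (35 − 25.134)²/25.134 = 3.8728
  (20 − 29.866)²/29.866 = 3.2592
  (14 − 26.048)²/26.048 = 5.5726
  (43 − 30.952)²/30.952 = 4.6897
χ² = 0.1409 + 0.1186 + 3.8728 + 3.2592 + 5.5726 + 4.6897 = 17.65
df = (3−1)(2−1) = 2. Since 17.65 > 4.605, reject the null hypothesis of independence at α = 0.1.

17.65; reject H₀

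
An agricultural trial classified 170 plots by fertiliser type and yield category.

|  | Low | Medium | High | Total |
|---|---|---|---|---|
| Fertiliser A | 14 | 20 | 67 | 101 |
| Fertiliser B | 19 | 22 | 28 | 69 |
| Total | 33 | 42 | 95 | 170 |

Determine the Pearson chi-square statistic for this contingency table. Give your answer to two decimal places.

11.24

Grand total N = 170.
Expected counts (row total × column total / N):
  Fertiliser A, Low: 101×33/170 = 19.606
  Fertiliser A, Medium: 101×42/170 = 24.953
  Fertiliser A, High: 101×95/170 = 56.441
  Fertiliser B, Low: 69×33/170 = 13.394
  Fertiliser B, Medium: 69×42/170 = 17.047
  Fertiliser B, High: 69×95/170 = 38.559
Contributions (O − E)²/E:
  (14 − 19.606)²/19.606 = 1.6029
  (20 − 24.953)²/24.953 = 0.9831
  (67 − 56.441)²/56.441 = 1.9754
  (19 − 13.394)²/13.394 = 2.3464
  (22 − 17.047)²/17.047 = 1.4391
  (28 − 38.559)²/38.559 = 2.8915
χ² = 1.6029 + 0.9831 + 1.9754 + 2.3464 + 1.4391 + 2.8915 = 11.24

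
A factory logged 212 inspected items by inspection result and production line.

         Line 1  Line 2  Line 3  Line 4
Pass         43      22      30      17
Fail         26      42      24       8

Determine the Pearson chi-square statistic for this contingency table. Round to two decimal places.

13.71

Row totals: 112, 100. Column totals: 69, 64, 54, 25. Grand total N = 212.
Expected counts (row total × column total / N):
  Pass, Line 1: 112×69/212 = 36.453
  Pass, Line 2: 112×64/212 = 33.811
  Pass, Line 3: 112×54/212 = 28.528
  Pass, Line 4: 112×25/212 = 13.208
  Fail, Line 1: 100×69/212 = 32.547
  Fail, Line 2: 100×64/212 = 30.189
  Fail, Line 3: 100×54/212 = 25.472
  Fail, Line 4: 100×25/212 = 11.792
Contributions (O − E)²/E:
  (43 − 36.453)²/36.453 = 1.1758
  (22 − 33.811)²/33.811 = 4.1259
  (30 − 28.528)²/28.528 = 0.0760
  (17 − 13.208)²/13.208 = 1.0887
  (26 − 32.547)²/32.547 = 1.3170
  (42 − 30.189)²/30.189 = 4.6209
  (24 − 25.472)²/25.472 = 0.0851
  (8 − 11.792)²/11.792 = 1.2194
χ² = 1.1758 + 4.1259 + 0.0760 + 1.0887 + 1.3170 + 4.6209 + 0.0851 + 1.2194 = 13.71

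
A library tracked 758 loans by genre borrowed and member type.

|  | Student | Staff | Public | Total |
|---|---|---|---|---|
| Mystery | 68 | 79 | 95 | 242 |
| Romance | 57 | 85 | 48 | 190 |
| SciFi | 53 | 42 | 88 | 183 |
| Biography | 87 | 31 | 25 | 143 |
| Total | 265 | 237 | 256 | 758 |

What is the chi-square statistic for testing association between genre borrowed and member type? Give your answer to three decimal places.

Grand total N = 758.
Expected counts (row total × column total / N):
  Mystery, Student: 242×265/758 = 84.6042
  Mystery, Staff: 242×237/758 = 75.6649
  Mystery, Public: 242×256/758 = 81.7309
  Romance, Student: 190×265/758 = 66.4248
  Romance, Staff: 190×237/758 = 59.4063
  Romance, Public: 190×256/758 = 64.1689
  SciFi, Student: 183×265/758 = 63.9776
  SciFi, Staff: 183×237/758 = 57.2177
  SciFi, Public: 183×256/758 = 61.8047
  Biography, Student: 143×265/758 = 49.9934
  Biography, Staff: 143×237/758 = 44.7111
  Biography, Public: 143×256/758 = 48.2955
Contributions (O − E)²/E:
  (68 − 84.6042)²/84.6042 = 3.2587
  (79 − 75.6649)²/75.6649 = 0.1470
  (95 − 81.7309)²/81.7309 = 2.1543
  (57 − 66.4248)²/66.4248 = 1.3373
  (85 − 59.4063)²/59.4063 = 11.0264
  (48 − 64.1689)²/64.1689 = 4.0741
  (53 − 63.9776)²/63.9776 = 1.8836
  (42 − 57.2177)²/57.2177 = 4.0473
  (88 − 61.8047)²/61.8047 = 11.1026
  (87 − 49.9934)²/49.9934 = 27.3934
  (31 − 44.7111)²/44.7111 = 4.2046
  (25 − 48.2955)²/48.2955 = 11.2367
χ² = 3.2587 + 0.1470 + 2.1543 + 1.3373 + 11.0264 + 4.0741 + 1.8836 + 4.0473 + 11.1026 + 27.3934 + 4.2046 + 11.2367 = 81.866

81.866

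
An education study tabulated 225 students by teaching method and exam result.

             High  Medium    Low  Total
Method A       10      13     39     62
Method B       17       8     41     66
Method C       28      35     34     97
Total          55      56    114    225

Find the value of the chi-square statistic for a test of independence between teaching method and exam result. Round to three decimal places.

20.375

Grand total N = 225.
Expected counts (row total × column total / N):
  Method A, High: 62×55/225 = 15.1556
  Method A, Medium: 62×56/225 = 15.4311
  Method A, Low: 62×114/225 = 31.4133
  Method B, High: 66×55/225 = 16.1333
  Method B, Medium: 66×56/225 = 16.4267
  Method B, Low: 66×114/225 = 33.4400
  Method C, High: 97×55/225 = 23.7111
  Method C, Medium: 97×56/225 = 24.1422
  Method C, Low: 97×114/225 = 49.1467
Contributions (O − E)²/E:
  (10 − 15.1556)²/15.1556 = 1.7538
  (13 − 15.4311)²/15.4311 = 0.3830
  (39 − 31.4133)²/31.4133 = 1.8323
  (17 − 16.1333)²/16.1333 = 0.0466
  (8 − 16.4267)²/16.4267 = 4.3228
  (41 − 33.4400)²/33.4400 = 1.7091
  (28 − 23.7111)²/23.7111 = 0.7758
  (35 − 24.1422)²/24.1422 = 4.8832
  (34 − 49.1467)²/49.1467 = 4.6681
χ² = 1.7538 + 0.3830 + 1.8323 + 0.0466 + 4.3228 + 1.7091 + 0.7758 + 4.8832 + 4.6681 = 20.375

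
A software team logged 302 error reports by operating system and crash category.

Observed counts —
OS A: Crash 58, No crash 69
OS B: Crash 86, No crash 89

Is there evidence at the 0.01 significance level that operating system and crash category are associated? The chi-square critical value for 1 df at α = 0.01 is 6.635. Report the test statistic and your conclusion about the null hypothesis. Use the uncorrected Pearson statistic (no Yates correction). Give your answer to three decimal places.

Row totals: 127, 175. Column totals: 144, 158. Grand total N = 302.
Expected counts (row total × column total / N):
  OS A, Crash: 127×144/302 = 60.5563
  OS A, No crash: 127×158/302 = 66.4437
  OS B, Crash: 175×144/302 = 83.4437
  OS B, No crash: 175×158/302 = 91.5563
Contributions (O − E)²/E:
  (58 − 60.5563)²/60.5563 = 0.1079
  (69 − 66.4437)²/66.4437 = 0.0983
  (86 − 83.4437)²/83.4437 = 0.0783
  (89 − 91.5563)²/91.5563 = 0.0714
χ² = 0.1079 + 0.0983 + 0.0783 + 0.0714 = 0.356
df = (2−1)(2−1) = 1. Since 0.356 < 6.635, fail to reject the null hypothesis of independence at α = 0.01.

0.356; fail to reject H₀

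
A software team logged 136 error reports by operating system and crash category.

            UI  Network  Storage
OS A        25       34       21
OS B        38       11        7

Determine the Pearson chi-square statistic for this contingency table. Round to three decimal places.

17.756

Row totals: 80, 56. Column totals: 63, 45, 28. Grand total N = 136.
Expected counts (row total × column total / N):
  OS A, UI: 80×63/136 = 37.0588
  OS A, Network: 80×45/136 = 26.4706
  OS A, Storage: 80×28/136 = 16.4706
  OS B, UI: 56×63/136 = 25.9412
  OS B, Network: 56×45/136 = 18.5294
  OS B, Storage: 56×28/136 = 11.5294
Contributions (O − E)²/E:
  (25 − 37.0588)²/37.0588 = 3.9239
  (34 − 26.4706)²/26.4706 = 2.1417
  (21 − 16.4706)²/16.4706 = 1.2456
  (38 − 25.9412)²/25.9412 = 5.6055
  (11 − 18.5294)²/18.5294 = 3.0596
  (7 − 11.5294)²/11.5294 = 1.7794
χ² = 3.9239 + 2.1417 + 1.2456 + 5.6055 + 3.0596 + 1.7794 = 17.756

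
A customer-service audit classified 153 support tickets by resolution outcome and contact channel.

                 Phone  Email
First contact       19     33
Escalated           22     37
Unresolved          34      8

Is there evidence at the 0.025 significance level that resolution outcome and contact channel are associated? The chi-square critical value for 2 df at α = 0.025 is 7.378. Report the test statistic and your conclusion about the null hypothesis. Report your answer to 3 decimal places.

23.628; reject H₀

Row totals: 52, 59, 42. Column totals: 75, 78. Grand total N = 153.
Expected counts (row total × column total / N):
  First contact, Phone: 52×75/153 = 25.4902
  First contact, Email: 52×78/153 = 26.5098
  Escalated, Phone: 59×75/153 = 28.9216
  Escalated, Email: 59×78/153 = 30.0784
  Unresolved, Phone: 42×75/153 = 20.5882
  Unresolved, Email: 42×78/153 = 21.4118
Contributions (O − E)²/E:
  (19 − 25.4902)²/25.4902 = 1.6525
  (33 − 26.5098)²/26.5098 = 1.5889
  (22 − 28.9216)²/28.9216 = 1.6565
  (37 − 30.0784)²/30.0784 = 1.5928
  (34 − 20.5882)²/20.5882 = 8.7369
  (8 − 21.4118)²/21.4118 = 8.4008
χ² = 1.6525 + 1.5889 + 1.6565 + 1.5928 + 8.7369 + 8.4008 = 23.628
df = (3−1)(2−1) = 2. Since 23.628 > 7.378, reject the null hypothesis of independence at α = 0.025.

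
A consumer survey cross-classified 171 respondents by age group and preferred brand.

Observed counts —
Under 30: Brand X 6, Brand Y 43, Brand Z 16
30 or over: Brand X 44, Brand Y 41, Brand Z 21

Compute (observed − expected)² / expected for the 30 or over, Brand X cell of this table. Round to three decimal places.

Row total (30 or over) = 106; column total (Brand X) = 50; N = 171.
Expected count E = 106 × 50 / 171 = 30.99415.
Contribution = (O − E)²/E = (44 − 30.99415)² / 30.99415 = 5.458.

5.458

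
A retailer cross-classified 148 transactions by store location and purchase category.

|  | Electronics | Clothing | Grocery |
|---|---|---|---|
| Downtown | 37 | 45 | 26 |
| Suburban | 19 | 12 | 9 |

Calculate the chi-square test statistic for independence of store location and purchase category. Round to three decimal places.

2.415

Row totals: 108, 40. Column totals: 56, 57, 35. Grand total N = 148.
Expected counts (row total × column total / N):
  Downtown, Electronics: 108×56/148 = 40.8649
  Downtown, Clothing: 108×57/148 = 41.5946
  Downtown, Grocery: 108×35/148 = 25.5405
  Suburban, Electronics: 40×56/148 = 15.1351
  Suburban, Clothing: 40×57/148 = 15.4054
  Suburban, Grocery: 40×35/148 = 9.4595
Contributions (O − E)²/E:
  (37 − 40.8649)²/40.8649 = 0.3655
  (45 − 41.5946)²/41.5946 = 0.2788
  (26 − 25.5405)²/25.5405 = 0.0083
  (19 − 15.1351)²/15.1351 = 0.9869
  (12 − 15.4054)²/15.4054 = 0.7528
  (9 − 9.4595)²/9.4595 = 0.0223
χ² = 0.3655 + 0.2788 + 0.0083 + 0.9869 + 0.7528 + 0.0223 = 2.415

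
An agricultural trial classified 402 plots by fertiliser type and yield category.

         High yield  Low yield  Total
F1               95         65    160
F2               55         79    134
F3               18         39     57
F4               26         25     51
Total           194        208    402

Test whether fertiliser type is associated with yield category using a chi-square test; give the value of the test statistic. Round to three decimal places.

17.213

Grand total N = 402.
Expected counts (row total × column total / N):
  F1, High yield: 160×194/402 = 77.2139
  F1, Low yield: 160×208/402 = 82.7861
  F2, High yield: 134×194/402 = 64.6667
  F2, Low yield: 134×208/402 = 69.3333
  F3, High yield: 57×194/402 = 27.5075
  F3, Low yield: 57×208/402 = 29.4925
  F4, High yield: 51×194/402 = 24.6119
  F4, Low yield: 51×208/402 = 26.3881
Contributions (O − E)²/E:
  (95 − 77.2139)²/77.2139 = 4.0970
  (65 − 82.7861)²/82.7861 = 3.8212
  (55 − 64.6667)²/64.6667 = 1.4450
  (79 − 69.3333)²/69.3333 = 1.3478
  (18 − 27.5075)²/27.5075 = 3.2861
  (39 − 29.4925)²/29.4925 = 3.0649
  (26 − 24.6119)²/24.6119 = 0.0783
  (25 − 26.3881)²/26.3881 = 0.0730
χ² = 4.0970 + 3.8212 + 1.4450 + 1.3478 + 3.2861 + 3.0649 + 0.0783 + 0.0730 = 17.213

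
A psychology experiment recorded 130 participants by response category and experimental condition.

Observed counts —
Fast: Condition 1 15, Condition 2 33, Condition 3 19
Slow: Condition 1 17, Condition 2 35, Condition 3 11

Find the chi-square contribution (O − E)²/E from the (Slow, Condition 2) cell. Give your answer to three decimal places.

Row total (Slow) = 63; column total (Condition 2) = 68; N = 130.
Expected count E = 63 × 68 / 130 = 32.9538.
Contribution = (O − E)²/E = (35 − 32.9538)² / 32.9538 = 0.127.

0.127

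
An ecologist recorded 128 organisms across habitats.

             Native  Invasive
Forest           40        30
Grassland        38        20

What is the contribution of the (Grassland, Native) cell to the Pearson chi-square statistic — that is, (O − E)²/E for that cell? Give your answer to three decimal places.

Row total (Grassland) = 58; column total (Native) = 78; N = 128.
Expected count E = 58 × 78 / 128 = 35.3438.
Contribution = (O − E)²/E = (38 − 35.3438)² / 35.3438 = 0.200.

0.200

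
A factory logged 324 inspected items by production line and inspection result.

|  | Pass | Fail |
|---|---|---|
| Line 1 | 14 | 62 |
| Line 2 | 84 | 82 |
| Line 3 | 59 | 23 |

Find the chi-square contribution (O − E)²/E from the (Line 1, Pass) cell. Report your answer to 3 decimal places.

14.149

Row total (Line 1) = 76; column total (Pass) = 157; N = 324.
Expected count E = 76 × 157 / 324 = 36.8272.
Contribution = (O − E)²/E = (14 − 36.8272)² / 36.8272 = 14.149.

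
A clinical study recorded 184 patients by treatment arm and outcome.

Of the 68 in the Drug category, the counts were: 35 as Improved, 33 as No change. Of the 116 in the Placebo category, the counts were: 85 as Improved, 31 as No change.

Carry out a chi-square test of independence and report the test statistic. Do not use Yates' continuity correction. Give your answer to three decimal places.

Row totals: 68, 116. Column totals: 120, 64. Grand total N = 184.
Expected counts (row total × column total / N):
  Drug, Improved: 68×120/184 = 44.3478
  Drug, No change: 68×64/184 = 23.6522
  Placebo, Improved: 116×120/184 = 75.6522
  Placebo, No change: 116×64/184 = 40.3478
Contributions (O − E)²/E:
  (35 − 44.3478)²/44.3478 = 1.9704
  (33 − 23.6522)²/23.6522 = 3.6944
  (85 − 75.6522)²/75.6522 = 1.1550
  (31 − 40.3478)²/40.3478 = 2.1657
χ² = 1.9704 + 3.6944 + 1.1550 + 2.1657 = 8.986

8.986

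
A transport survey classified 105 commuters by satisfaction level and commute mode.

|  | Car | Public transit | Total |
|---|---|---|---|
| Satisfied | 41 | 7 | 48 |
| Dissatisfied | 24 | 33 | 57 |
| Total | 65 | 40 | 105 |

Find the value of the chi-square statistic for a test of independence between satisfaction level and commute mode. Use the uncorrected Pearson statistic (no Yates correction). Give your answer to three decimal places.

Grand total N = 105.
Expected counts (row total × column total / N):
  Satisfied, Car: 48×65/105 = 29.7143
  Satisfied, Public transit: 48×40/105 = 18.2857
  Dissatisfied, Car: 57×65/105 = 35.2857
  Dissatisfied, Public transit: 57×40/105 = 21.7143
Contributions (O − E)²/E:
  (41 − 29.7143)²/29.7143 = 4.2864
  (7 − 18.2857)²/18.2857 = 6.9654
  (24 − 35.2857)²/35.2857 = 3.6096
  (33 − 21.7143)²/21.7143 = 5.8656
χ² = 4.2864 + 6.9654 + 3.6096 + 5.8656 = 20.727

20.727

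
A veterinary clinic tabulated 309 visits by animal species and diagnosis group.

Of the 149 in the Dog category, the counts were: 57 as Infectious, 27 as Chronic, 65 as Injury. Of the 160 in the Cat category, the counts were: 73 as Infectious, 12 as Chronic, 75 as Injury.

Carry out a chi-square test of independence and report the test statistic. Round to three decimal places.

Row totals: 149, 160. Column totals: 130, 39, 140. Grand total N = 309.
Expected counts (row total × column total / N):
  Dog, Infectious: 149×130/309 = 62.68608
  Dog, Chronic: 149×39/309 = 18.80583
  Dog, Injury: 149×140/309 = 67.50809
  Cat, Infectious: 160×130/309 = 67.31392
  Cat, Chronic: 160×39/309 = 20.19417
  Cat, Injury: 160×140/309 = 72.49191
Contributions (O − E)²/E:
  (57 − 62.68608)²/62.68608 = 0.5158
  (27 − 18.80583)²/18.80583 = 3.5704
  (65 − 67.50809)²/67.50809 = 0.0932
  (73 − 67.31392)²/67.31392 = 0.4803
  (12 − 20.19417)²/20.19417 = 3.3249
  (75 − 72.49191)²/72.49191 = 0.0868
χ² = 0.5158 + 3.5704 + 0.0932 + 0.4803 + 3.3249 + 0.0868 = 8.071

8.071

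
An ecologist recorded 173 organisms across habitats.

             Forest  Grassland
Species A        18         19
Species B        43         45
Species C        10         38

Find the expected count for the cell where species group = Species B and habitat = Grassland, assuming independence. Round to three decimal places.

51.884

Row total (Species B) = 88; column total (Grassland) = 102; grand total N = 173.
Expected count = (row total × column total) / N = 88 × 102 / 173 = 51.884.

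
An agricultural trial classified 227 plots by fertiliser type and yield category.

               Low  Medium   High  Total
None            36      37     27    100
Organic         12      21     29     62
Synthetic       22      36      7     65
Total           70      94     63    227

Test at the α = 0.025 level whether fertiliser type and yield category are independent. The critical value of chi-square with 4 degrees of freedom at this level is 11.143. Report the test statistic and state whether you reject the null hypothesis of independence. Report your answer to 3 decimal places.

22.951; reject H₀

Grand total N = 227.
Expected counts (row total × column total / N):
  None, Low: 100×70/227 = 30.8370
  None, Medium: 100×94/227 = 41.4097
  None, High: 100×63/227 = 27.7533
  Organic, Low: 62×70/227 = 19.1189
  Organic, Medium: 62×94/227 = 25.6740
  Organic, High: 62×63/227 = 17.2070
  Synthetic, Low: 65×70/227 = 20.0441
  Synthetic, Medium: 65×94/227 = 26.9163
  Synthetic, High: 65×63/227 = 18.0396
Contributions (O − E)²/E:
  (36 − 30.8370)²/30.8370 = 0.8644
  (37 − 41.4097)²/41.4097 = 0.4696
  (27 − 27.7533)²/27.7533 = 0.0204
  (12 − 19.1189)²/19.1189 = 2.6507
  (21 − 25.6740)²/25.6740 = 0.8509
  (29 − 17.2070)²/17.2070 = 8.0825
  (22 − 20.0441)²/20.0441 = 0.1909
  (36 − 26.9163)²/26.9163 = 3.0656
  (7 − 18.0396)²/18.0396 = 6.7558
χ² = 0.8644 + 0.4696 + 0.0204 + 2.6507 + 0.8509 + 8.0825 + 0.1909 + 3.0656 + 6.7558 = 22.951
df = (3−1)(3−1) = 4. Since 22.951 > 11.143, reject the null hypothesis of independence at α = 0.025.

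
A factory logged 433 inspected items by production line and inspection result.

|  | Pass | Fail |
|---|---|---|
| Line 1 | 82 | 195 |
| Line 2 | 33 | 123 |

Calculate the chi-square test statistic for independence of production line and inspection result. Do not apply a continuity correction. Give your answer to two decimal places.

3.65

Row totals: 277, 156. Column totals: 115, 318. Grand total N = 433.
Expected counts (row total × column total / N):
  Line 1, Pass: 277×115/433 = 73.568
  Line 1, Fail: 277×318/433 = 203.432
  Line 2, Pass: 156×115/433 = 41.432
  Line 2, Fail: 156×318/433 = 114.568
Contributions (O − E)²/E:
  (82 − 73.568)²/73.568 = 0.9664
  (195 − 203.432)²/203.432 = 0.3495
  (33 − 41.432)²/41.432 = 1.7160
  (123 − 114.568)²/114.568 = 0.6206
χ² = 0.9664 + 0.3495 + 1.7160 + 0.6206 = 3.65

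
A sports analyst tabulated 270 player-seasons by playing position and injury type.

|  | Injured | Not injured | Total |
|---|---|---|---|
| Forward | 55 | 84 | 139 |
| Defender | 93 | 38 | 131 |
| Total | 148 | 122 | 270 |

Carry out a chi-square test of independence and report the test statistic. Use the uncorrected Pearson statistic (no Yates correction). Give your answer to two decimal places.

26.89

Grand total N = 270.
Expected counts (row total × column total / N):
  Forward, Injured: 139×148/270 = 76.193
  Forward, Not injured: 139×122/270 = 62.807
  Defender, Injured: 131×148/270 = 71.807
  Defender, Not injured: 131×122/270 = 59.193
Contributions (O − E)²/E:
  (55 − 76.193)²/76.193 = 5.8948
  (84 − 62.807)²/62.807 = 7.1512
  (93 − 71.807)²/71.807 = 6.2549
  (38 − 59.193)²/59.193 = 7.5878
χ² = 5.8948 + 7.1512 + 6.2549 + 7.5878 = 26.89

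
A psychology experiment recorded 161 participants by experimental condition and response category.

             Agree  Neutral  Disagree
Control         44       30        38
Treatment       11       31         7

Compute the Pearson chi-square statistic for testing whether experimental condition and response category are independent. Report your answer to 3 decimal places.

19.507

Row totals: 112, 49. Column totals: 55, 61, 45. Grand total N = 161.
Expected counts (row total × column total / N):
  Control, Agree: 112×55/161 = 38.2609
  Control, Neutral: 112×61/161 = 42.4348
  Control, Disagree: 112×45/161 = 31.3043
  Treatment, Agree: 49×55/161 = 16.7391
  Treatment, Neutral: 49×61/161 = 18.5652
  Treatment, Disagree: 49×45/161 = 13.6957
Contributions (O − E)²/E:
  (44 − 38.2609)²/38.2609 = 0.8609
  (30 − 42.4348)²/42.4348 = 3.6438
  (38 − 31.3043)²/31.3043 = 1.4321
  (11 − 16.7391)²/16.7391 = 1.9677
  (31 − 18.5652)²/18.5652 = 8.3287
  (7 − 13.6957)²/13.6957 = 3.2735
χ² = 0.8609 + 3.6438 + 1.4321 + 1.9677 + 8.3287 + 3.2735 = 19.507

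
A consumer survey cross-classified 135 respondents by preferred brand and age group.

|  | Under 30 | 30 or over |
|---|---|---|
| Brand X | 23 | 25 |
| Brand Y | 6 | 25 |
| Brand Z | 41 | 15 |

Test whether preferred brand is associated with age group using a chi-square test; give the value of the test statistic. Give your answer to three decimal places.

Row totals: 48, 31, 56. Column totals: 70, 65. Grand total N = 135.
Expected counts (row total × column total / N):
  Brand X, Under 30: 48×70/135 = 24.8889
  Brand X, 30 or over: 48×65/135 = 23.1111
  Brand Y, Under 30: 31×70/135 = 16.0741
  Brand Y, 30 or over: 31×65/135 = 14.9259
  Brand Z, Under 30: 56×70/135 = 29.0370
  Brand Z, 30 or over: 56×65/135 = 26.9630
Contributions (O − E)²/E:
  (23 − 24.8889)²/24.8889 = 0.1434
  (25 − 23.1111)²/23.1111 = 0.1544
  (6 − 16.0741)²/16.0741 = 6.3137
  (25 − 14.9259)²/14.9259 = 6.7994
  (41 − 29.0370)²/29.0370 = 4.9287
  (15 − 26.9630)²/26.9630 = 5.3078
χ² = 0.1434 + 0.1544 + 6.3137 + 6.7994 + 4.9287 + 5.3078 = 23.647

23.647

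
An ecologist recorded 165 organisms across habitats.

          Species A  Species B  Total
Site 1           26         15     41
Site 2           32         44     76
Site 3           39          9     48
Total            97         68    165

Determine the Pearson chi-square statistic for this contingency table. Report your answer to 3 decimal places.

19.089

Grand total N = 165.
Expected counts (row total × column total / N):
  Site 1, Species A: 41×97/165 = 24.1030
  Site 1, Species B: 41×68/165 = 16.8970
  Site 2, Species A: 76×97/165 = 44.6788
  Site 2, Species B: 76×68/165 = 31.3212
  Site 3, Species A: 48×97/165 = 28.2182
  Site 3, Species B: 48×68/165 = 19.7818
Contributions (O − E)²/E:
  (26 − 24.1030)²/24.1030 = 0.1493
  (15 − 16.8970)²/16.8970 = 0.2130
  (32 − 44.6788)²/44.6788 = 3.5979
  (44 − 31.3212)²/31.3212 = 5.1324
  (39 − 28.2182)²/28.2182 = 4.1196
  (9 − 19.7818)²/19.7818 = 5.8765
χ² = 0.1493 + 0.2130 + 3.5979 + 5.1324 + 4.1196 + 5.8765 = 19.089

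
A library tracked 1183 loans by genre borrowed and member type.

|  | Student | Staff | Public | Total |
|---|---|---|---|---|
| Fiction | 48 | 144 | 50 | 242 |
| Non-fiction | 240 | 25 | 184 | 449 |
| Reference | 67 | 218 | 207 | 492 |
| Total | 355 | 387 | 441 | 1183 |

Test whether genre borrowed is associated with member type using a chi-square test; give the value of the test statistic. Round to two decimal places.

Grand total N = 1183.
Expected counts (row total × column total / N):
  Fiction, Student: 242×355/1183 = 72.6205
  Fiction, Staff: 242×387/1183 = 79.1665
  Fiction, Public: 242×441/1183 = 90.2130
  Non-fiction, Student: 449×355/1183 = 134.7380
  Non-fiction, Staff: 449×387/1183 = 146.8833
  Non-fiction, Public: 449×441/1183 = 167.3787
  Reference, Student: 492×355/1183 = 147.6416
  Reference, Staff: 492×387/1183 = 160.9501
  Reference, Public: 492×441/1183 = 183.4083
Contributions (O − E)²/E:
  (48 − 72.6205)²/72.6205 = 8.3471
  (144 − 79.1665)²/79.1665 = 53.0955
  (50 − 90.2130)²/90.2130 = 17.9252
  (240 − 134.7380)²/134.7380 = 82.2343
  (25 − 146.8833)²/146.8833 = 101.1384
  (184 − 167.3787)²/167.3787 = 1.6506
  (67 − 147.6416)²/147.6416 = 44.0463
  (218 − 160.9501)²/160.9501 = 20.2217
  (207 − 183.4083)²/183.4083 = 3.0346
χ² = 8.3471 + 53.0955 + 17.9252 + 82.2343 + 101.1384 + 1.6506 + 44.0463 + 20.2217 + 3.0346 = 331.69

331.69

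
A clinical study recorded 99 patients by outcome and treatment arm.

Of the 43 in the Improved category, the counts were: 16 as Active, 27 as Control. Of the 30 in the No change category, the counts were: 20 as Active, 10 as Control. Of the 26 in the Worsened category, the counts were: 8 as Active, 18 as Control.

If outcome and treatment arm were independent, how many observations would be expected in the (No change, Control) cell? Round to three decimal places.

Row total (No change) = 30; column total (Control) = 55; grand total N = 99.
Expected count = (row total × column total) / N = 30 × 55 / 99 = 16.667.

16.667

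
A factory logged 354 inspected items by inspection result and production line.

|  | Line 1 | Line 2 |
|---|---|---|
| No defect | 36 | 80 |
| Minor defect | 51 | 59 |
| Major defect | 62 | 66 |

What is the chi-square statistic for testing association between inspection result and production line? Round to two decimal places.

8.76

Row totals: 116, 110, 128. Column totals: 149, 205. Grand total N = 354.
Expected counts (row total × column total / N):
  No defect, Line 1: 116×149/354 = 48.825
  No defect, Line 2: 116×205/354 = 67.175
  Minor defect, Line 1: 110×149/354 = 46.299
  Minor defect, Line 2: 110×205/354 = 63.701
  Major defect, Line 1: 128×149/354 = 53.876
  Major defect, Line 2: 128×205/354 = 74.124
Contributions (O − E)²/E:
  (36 − 48.825)²/48.825 = 3.3688
  (80 − 67.175)²/67.175 = 2.4485
  (51 − 46.299)²/46.299 = 0.4773
  (59 − 63.701)²/63.701 = 0.3469
  (62 − 53.876)²/53.876 = 1.2250
  (66 − 74.124)²/74.124 = 0.8904
χ² = 3.3688 + 2.4485 + 0.4773 + 0.3469 + 1.2250 + 0.8904 = 8.76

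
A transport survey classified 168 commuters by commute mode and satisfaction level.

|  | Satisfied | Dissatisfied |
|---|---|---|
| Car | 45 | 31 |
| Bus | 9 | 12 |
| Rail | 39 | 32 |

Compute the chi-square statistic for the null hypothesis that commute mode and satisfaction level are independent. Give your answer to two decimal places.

Row totals: 76, 21, 71. Column totals: 93, 75. Grand total N = 168.
Expected counts (row total × column total / N):
  Car, Satisfied: 76×93/168 = 42.071
  Car, Dissatisfied: 76×75/168 = 33.929
  Bus, Satisfied: 21×93/168 = 11.625
  Bus, Dissatisfied: 21×75/168 = 9.375
  Rail, Satisfied: 71×93/168 = 39.304
  Rail, Dissatisfied: 71×75/168 = 31.696
Contributions (O − E)²/E:
  (45 − 42.071)²/42.071 = 0.2039
  (31 − 33.929)²/33.929 = 0.2529
  (9 − 11.625)²/11.625 = 0.5927
  (12 − 9.375)²/9.375 = 0.7350
  (39 − 39.304)²/39.304 = 0.0024
  (32 − 31.696)²/31.696 = 0.0029
χ² = 0.2039 + 0.2529 + 0.5927 + 0.7350 + 0.0024 + 0.0029 = 1.79

1.79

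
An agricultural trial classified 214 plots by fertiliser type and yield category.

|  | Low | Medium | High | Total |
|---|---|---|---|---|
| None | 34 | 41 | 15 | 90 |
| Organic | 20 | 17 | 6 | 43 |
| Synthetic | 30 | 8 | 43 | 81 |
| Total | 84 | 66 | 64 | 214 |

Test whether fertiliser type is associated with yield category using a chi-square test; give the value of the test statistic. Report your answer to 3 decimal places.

43.131

Grand total N = 214.
Expected counts (row total × column total / N):
  None, Low: 90×84/214 = 35.3271
  None, Medium: 90×66/214 = 27.7570
  None, High: 90×64/214 = 26.9159
  Organic, Low: 43×84/214 = 16.8785
  Organic, Medium: 43×66/214 = 13.2617
  Organic, High: 43×64/214 = 12.8598
  Synthetic, Low: 81×84/214 = 31.7944
  Synthetic, Medium: 81×66/214 = 24.9813
  Synthetic, High: 81×64/214 = 24.2243
Contributions (O − E)²/E:
  (34 − 35.3271)²/35.3271 = 0.0499
  (41 − 27.7570)²/27.7570 = 6.3183
  (15 − 26.9159)²/26.9159 = 5.2753
  (20 − 16.8785)²/16.8785 = 0.5773
  (17 − 13.2617)²/13.2617 = 1.0538
  (6 − 12.8598)²/12.8598 = 3.6592
  (30 − 31.7944)²/31.7944 = 0.1013
  (8 − 24.9813)²/24.9813 = 11.5432
  (43 − 24.2243)²/24.2243 = 14.5526
χ² = 0.0499 + 6.3183 + 5.2753 + 0.5773 + 1.0538 + 3.6592 + 0.1013 + 11.5432 + 14.5526 = 43.131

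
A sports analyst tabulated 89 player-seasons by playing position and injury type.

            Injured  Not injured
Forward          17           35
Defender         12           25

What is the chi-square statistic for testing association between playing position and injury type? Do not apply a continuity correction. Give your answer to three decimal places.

0.001

Row totals: 52, 37. Column totals: 29, 60. Grand total N = 89.
Expected counts (row total × column total / N):
  Forward, Injured: 52×29/89 = 16.9438
  Forward, Not injured: 52×60/89 = 35.0562
  Defender, Injured: 37×29/89 = 12.0562
  Defender, Not injured: 37×60/89 = 24.9438
Contributions (O − E)²/E:
  (17 − 16.9438)²/16.9438 = 0.0002
  (35 − 35.0562)²/35.0562 = 0.0001
  (12 − 12.0562)²/12.0562 = 0.0003
  (25 − 24.9438)²/24.9438 = 0.0001
χ² = 0.0002 + 0.0001 + 0.0003 + 0.0001 = 0.001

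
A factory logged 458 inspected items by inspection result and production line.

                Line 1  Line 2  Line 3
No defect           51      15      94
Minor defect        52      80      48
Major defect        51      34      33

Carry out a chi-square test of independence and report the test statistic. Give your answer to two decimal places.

68.77

Row totals: 160, 180, 118. Column totals: 154, 129, 175. Grand total N = 458.
Expected counts (row total × column total / N):
  No defect, Line 1: 160×154/458 = 53.799
  No defect, Line 2: 160×129/458 = 45.066
  No defect, Line 3: 160×175/458 = 61.135
  Minor defect, Line 1: 180×154/458 = 60.524
  Minor defect, Line 2: 180×129/458 = 50.699
  Minor defect, Line 3: 180×175/458 = 68.777
  Major defect, Line 1: 118×154/458 = 39.677
  Major defect, Line 2: 118×129/458 = 33.236
  Major defect, Line 3: 118×175/458 = 45.087
Contributions (O − E)²/E:
  (51 − 53.799)²/53.799 = 0.1456
  (15 − 45.066)²/45.066 = 20.0587
  (94 − 61.135)²/61.135 = 17.6676
  (52 − 60.524)²/60.524 = 1.2005
  (80 − 50.699)²/50.699 = 16.9342
  (48 − 68.777)²/68.777 = 6.2766
  (51 − 39.677)²/39.677 = 3.2314
  (34 − 33.236)²/33.236 = 0.0176
  (33 − 45.087)²/45.087 = 3.2403
χ² = 0.1456 + 20.0587 + 17.6676 + 1.2005 + 16.9342 + 6.2766 + 3.2314 + 0.0176 + 3.2403 = 68.77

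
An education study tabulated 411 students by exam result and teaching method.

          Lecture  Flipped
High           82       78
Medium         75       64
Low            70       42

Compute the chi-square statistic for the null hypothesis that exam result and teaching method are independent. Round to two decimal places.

Row totals: 160, 139, 112. Column totals: 227, 184. Grand total N = 411.
Expected counts (row total × column total / N):
  High, Lecture: 160×227/411 = 88.370
  High, Flipped: 160×184/411 = 71.630
  Medium, Lecture: 139×227/411 = 76.771
  Medium, Flipped: 139×184/411 = 62.229
  Low, Lecture: 112×227/411 = 61.859
  Low, Flipped: 112×184/411 = 50.141
Contributions (O − E)²/E:
  (82 − 88.370)²/88.370 = 0.4592
  (78 − 71.630)²/71.630 = 0.5665
  (75 − 76.771)²/76.771 = 0.0409
  (64 − 62.229)²/62.229 = 0.0504
  (70 − 61.859)²/61.859 = 1.0714
  (42 − 50.141)²/50.141 = 1.3218
χ² = 0.4592 + 0.5665 + 0.0409 + 0.0504 + 1.0714 + 1.3218 = 3.51

3.51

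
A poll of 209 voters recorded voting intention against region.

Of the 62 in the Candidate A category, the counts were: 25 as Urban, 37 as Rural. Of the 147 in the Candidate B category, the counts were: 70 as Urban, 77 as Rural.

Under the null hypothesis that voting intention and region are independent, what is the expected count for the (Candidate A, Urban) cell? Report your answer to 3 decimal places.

Row total (Candidate A) = 62; column total (Urban) = 95; grand total N = 209.
Expected count = (row total × column total) / N = 62 × 95 / 209 = 28.182.

28.182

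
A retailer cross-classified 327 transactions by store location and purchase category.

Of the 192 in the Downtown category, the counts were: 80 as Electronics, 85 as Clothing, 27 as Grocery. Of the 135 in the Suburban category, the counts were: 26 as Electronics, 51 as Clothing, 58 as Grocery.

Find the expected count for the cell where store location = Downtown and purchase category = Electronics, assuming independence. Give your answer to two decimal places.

62.24

Row total (Downtown) = 192; column total (Electronics) = 106; grand total N = 327.
Expected count = (row total × column total) / N = 192 × 106 / 327 = 62.24.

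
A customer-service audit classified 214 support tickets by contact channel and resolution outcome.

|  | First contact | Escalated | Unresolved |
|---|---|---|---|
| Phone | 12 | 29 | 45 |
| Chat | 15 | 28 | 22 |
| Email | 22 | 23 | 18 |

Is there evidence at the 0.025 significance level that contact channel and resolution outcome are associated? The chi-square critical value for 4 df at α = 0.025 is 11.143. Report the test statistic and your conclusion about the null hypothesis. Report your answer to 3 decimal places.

13.844; reject H₀

Row totals: 86, 65, 63. Column totals: 49, 80, 85. Grand total N = 214.
Expected counts (row total × column total / N):
  Phone, First contact: 86×49/214 = 19.691589
  Phone, Escalated: 86×80/214 = 32.149533
  Phone, Unresolved: 86×85/214 = 34.158879
  Chat, First contact: 65×49/214 = 14.883178
  Chat, Escalated: 65×80/214 = 24.299065
  Chat, Unresolved: 65×85/214 = 25.817757
  Email, First contact: 63×49/214 = 14.425234
  Email, Escalated: 63×80/214 = 23.551402
  Email, Unresolved: 63×85/214 = 25.023364
Contributions (O − E)²/E:
  (12 − 19.691589)²/19.691589 = 3.0044
  (29 − 32.149533)²/32.149533 = 0.3085
  (45 − 34.158879)²/34.158879 = 3.4407
  (15 − 14.883178)²/14.883178 = 0.0009
  (28 − 24.299065)²/24.299065 = 0.5637
  (22 − 25.817757)²/25.817757 = 0.5645
  (22 − 14.425234)²/14.425234 = 3.9775
  (23 − 23.551402)²/23.551402 = 0.0129
  (18 − 25.023364)²/25.023364 = 1.9713
χ² = 3.0044 + 0.3085 + 3.4407 + 0.0009 + 0.5637 + 0.5645 + 3.9775 + 0.0129 + 1.9713 = 13.844
df = (3−1)(3−1) = 4. Since 13.844 > 11.143, reject the null hypothesis of independence at α = 0.025.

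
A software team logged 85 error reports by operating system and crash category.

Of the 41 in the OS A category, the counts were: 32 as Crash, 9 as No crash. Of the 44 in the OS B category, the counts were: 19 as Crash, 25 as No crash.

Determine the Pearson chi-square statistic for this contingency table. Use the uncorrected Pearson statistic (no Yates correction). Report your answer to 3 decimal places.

Row totals: 41, 44. Column totals: 51, 34. Grand total N = 85.
Expected counts (row total × column total / N):
  OS A, Crash: 41×51/85 = 24.6000
  OS A, No crash: 41×34/85 = 16.4000
  OS B, Crash: 44×51/85 = 26.4000
  OS B, No crash: 44×34/85 = 17.6000
Contributions (O − E)²/E:
  (32 − 24.6000)²/24.6000 = 2.2260
  (9 − 16.4000)²/16.4000 = 3.3390
  (19 − 26.4000)²/26.4000 = 2.0742
  (25 − 17.6000)²/17.6000 = 3.1114
χ² = 2.2260 + 3.3390 + 2.0742 + 3.1114 = 10.751

10.751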